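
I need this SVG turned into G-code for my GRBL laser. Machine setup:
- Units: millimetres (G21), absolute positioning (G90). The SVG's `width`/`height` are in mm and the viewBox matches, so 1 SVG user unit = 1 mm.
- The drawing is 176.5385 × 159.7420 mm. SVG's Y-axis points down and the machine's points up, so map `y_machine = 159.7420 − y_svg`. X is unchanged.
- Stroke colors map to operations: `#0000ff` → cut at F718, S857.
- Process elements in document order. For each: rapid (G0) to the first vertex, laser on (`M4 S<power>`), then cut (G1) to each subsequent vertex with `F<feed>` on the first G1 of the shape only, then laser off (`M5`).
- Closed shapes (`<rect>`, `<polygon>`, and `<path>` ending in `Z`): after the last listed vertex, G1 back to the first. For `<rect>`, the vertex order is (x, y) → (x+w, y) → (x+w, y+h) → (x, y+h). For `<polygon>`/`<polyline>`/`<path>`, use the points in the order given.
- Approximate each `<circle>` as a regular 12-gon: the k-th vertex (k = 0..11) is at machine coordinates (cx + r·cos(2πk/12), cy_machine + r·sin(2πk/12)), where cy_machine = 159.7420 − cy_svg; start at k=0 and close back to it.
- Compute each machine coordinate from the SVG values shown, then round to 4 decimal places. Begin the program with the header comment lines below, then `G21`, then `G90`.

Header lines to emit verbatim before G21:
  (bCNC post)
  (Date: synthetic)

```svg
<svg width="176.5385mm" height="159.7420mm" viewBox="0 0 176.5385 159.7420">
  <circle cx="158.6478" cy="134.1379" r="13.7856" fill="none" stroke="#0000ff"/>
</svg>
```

Since the viewBox matches the mm dimensions, user units are millimetres directly. The only transform is the Y-flip y_m = 159.7420 − y_svg.

Shape 1 is a circle drawn with `<circle>`. Its stroke #0000ff means cut at S857, F718. After flipping Y the toolpath is (172.4334,25.6041) → (170.5865,32.4969) → (165.5406,37.5428) → (158.6478,39.3897) → (151.7550,37.5428) → (146.7091,32.4969) → (144.8622,25.6041) → (146.7091,18.7113) → (151.7550,13.6654) → (158.6478,11.8185) → (165.5406,13.6654) → (170.5865,18.7113) → (172.4334,25.6041), returning to the start.

(bCNC post)
(Date: synthetic)
G21
G90
G0 X172.4334 Y25.6041
M4 S857
G1 X170.5865 Y32.4969 F718
G1 X165.5406 Y37.5428
G1 X158.6478 Y39.3897
G1 X151.7550 Y37.5428
G1 X146.7091 Y32.4969
G1 X144.8622 Y25.6041
G1 X146.7091 Y18.7113
G1 X151.7550 Y13.6654
G1 X158.6478 Y11.8185
G1 X165.5406 Y13.6654
G1 X170.5865 Y18.7113
G1 X172.4334 Y25.6041
M5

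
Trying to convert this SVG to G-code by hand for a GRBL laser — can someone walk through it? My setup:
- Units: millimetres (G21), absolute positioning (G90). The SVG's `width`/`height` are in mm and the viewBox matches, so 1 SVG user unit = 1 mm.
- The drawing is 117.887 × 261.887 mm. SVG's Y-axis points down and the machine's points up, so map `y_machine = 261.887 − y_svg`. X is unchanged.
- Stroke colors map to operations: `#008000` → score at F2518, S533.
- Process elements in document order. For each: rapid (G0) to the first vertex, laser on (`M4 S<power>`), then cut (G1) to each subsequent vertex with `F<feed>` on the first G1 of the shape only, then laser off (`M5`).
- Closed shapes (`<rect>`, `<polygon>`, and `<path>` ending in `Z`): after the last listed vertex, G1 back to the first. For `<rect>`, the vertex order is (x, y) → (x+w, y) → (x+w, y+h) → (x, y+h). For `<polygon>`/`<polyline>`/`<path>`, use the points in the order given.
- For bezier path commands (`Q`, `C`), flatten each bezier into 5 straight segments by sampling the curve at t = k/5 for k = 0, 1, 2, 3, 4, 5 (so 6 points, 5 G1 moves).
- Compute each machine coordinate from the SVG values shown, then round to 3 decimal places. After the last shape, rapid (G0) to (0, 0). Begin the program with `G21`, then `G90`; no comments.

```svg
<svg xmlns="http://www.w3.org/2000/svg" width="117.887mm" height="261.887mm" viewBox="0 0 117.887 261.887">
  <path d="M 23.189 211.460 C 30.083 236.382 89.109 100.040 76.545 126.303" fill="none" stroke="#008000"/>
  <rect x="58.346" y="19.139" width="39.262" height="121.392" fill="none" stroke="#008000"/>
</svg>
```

1 u = 1 mm; y_m = 261.887 − y.

[1] `<path>` cubic bezier, #008000→score S533 F2518: (23.189,50.427) → (32.591,52.235) → (48.567,77.200) → (65.177,109.777) → (76.482,134.420) → (76.545,135.584)

[2] `<rect>` rectangle, #008000→score S533 F2518: (58.346,242.748) → (97.608,242.748) → (97.608,121.356) → (58.346,121.356) → (58.346,242.748) (closed)

G21
G90
G0 X23.189 Y50.427
M4 S533
G1 X32.591 Y52.235 F2518
G1 X48.567 Y77.200
G1 X65.177 Y109.777
G1 X76.482 Y134.420
G1 X76.545 Y135.584
M5
G0 X58.346 Y242.748
M4 S533
G1 X97.608 Y242.748 F2518
G1 X97.608 Y121.356
G1 X58.346 Y121.356
G1 X58.346 Y242.748
M5
G0 X0.000 Y0.000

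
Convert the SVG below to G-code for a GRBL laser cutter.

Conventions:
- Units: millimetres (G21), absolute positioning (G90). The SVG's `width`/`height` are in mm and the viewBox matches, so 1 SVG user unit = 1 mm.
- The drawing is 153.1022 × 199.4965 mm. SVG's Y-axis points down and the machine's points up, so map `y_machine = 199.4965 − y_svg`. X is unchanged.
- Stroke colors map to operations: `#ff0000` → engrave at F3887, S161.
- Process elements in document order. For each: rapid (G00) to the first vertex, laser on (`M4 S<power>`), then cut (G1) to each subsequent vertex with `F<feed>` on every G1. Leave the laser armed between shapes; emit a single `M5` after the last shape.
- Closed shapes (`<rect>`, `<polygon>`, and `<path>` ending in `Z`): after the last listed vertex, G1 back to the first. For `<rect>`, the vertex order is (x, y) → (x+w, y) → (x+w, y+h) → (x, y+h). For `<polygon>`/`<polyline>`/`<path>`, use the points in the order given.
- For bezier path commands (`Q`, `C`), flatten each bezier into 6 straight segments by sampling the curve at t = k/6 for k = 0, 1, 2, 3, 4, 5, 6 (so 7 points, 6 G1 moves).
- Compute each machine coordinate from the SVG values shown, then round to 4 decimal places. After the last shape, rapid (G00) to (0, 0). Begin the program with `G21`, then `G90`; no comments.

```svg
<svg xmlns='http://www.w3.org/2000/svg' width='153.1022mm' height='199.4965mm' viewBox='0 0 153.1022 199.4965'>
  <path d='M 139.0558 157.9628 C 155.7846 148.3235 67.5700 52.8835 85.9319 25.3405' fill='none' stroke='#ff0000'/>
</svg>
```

viewBox `0 0 153.1022 199.4965` with mm width/height → 1 unit = 1 mm. Flip: y_m = 199.4965 − y_svg.

**Shape 1** — `<path>` cubic bezier, stroke `#ff0000` → engrave (S161, F3887). Control points (SVG): P0=(139.0558,157.9628), P1=(155.7846,148.3235), P2=(67.5700,52.8835), P3=(85.9319,25.3405); sampled at t=k/6. Machine vertices: (139.0558,41.5337) → (139.6542,52.7918) → (128.6375,74.0807) → (111.8814,101.1310) → (95.2614,129.6732) → (84.6531,155.4380) → (85.9319,174.1560). Open path.

G21
G90
G00 X139.0558 Y41.5337
M4 S161
G1 X139.6542 Y52.7918 F3887
G1 X128.6375 Y74.0807 F3887
G1 X111.8814 Y101.1310 F3887
G1 X95.2614 Y129.6732 F3887
G1 X84.6531 Y155.4380 F3887
G1 X85.9319 Y174.1560 F3887
M5
G00 X0.0000 Y0.0000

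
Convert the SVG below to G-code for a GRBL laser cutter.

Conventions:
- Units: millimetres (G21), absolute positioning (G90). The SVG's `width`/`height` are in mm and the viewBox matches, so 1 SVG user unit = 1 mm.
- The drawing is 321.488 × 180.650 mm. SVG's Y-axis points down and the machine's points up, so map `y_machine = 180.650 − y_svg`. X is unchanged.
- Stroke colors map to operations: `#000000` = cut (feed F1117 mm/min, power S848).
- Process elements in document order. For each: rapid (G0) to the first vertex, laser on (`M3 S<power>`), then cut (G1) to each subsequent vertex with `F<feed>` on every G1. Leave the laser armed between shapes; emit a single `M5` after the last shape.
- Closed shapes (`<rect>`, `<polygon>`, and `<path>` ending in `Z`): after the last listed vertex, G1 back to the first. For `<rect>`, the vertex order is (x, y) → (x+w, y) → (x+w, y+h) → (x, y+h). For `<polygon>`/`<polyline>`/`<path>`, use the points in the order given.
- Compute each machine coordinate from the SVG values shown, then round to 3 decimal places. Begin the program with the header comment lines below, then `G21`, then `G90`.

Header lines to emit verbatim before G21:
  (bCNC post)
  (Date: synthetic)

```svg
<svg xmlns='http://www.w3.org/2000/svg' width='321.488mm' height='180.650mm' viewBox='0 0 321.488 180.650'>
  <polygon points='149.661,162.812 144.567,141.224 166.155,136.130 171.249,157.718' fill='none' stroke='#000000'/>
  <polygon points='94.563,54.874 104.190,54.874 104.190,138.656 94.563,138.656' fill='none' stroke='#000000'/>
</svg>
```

(bCNC post)
(Date: synthetic)
G21
G90
G0 X149.661 Y17.838
M3 S848
G1 X144.567 Y39.426 F1117
G1 X166.155 Y44.520 F1117
G1 X171.249 Y22.932 F1117
G1 X149.661 Y17.838 F1117
G0 X94.563 Y125.776
M3 S848
G1 X104.190 Y125.776 F1117
G1 X104.190 Y41.994 F1117
G1 X94.563 Y41.994 F1117
G1 X94.563 Y125.776 F1117
M5

viewBox `0 0 321.488 180.650` with mm width/height → 1 unit = 1 mm. Flip: y_m = 180.650 − y_svg.

**Shape 1** — `<polygon>` regular polygon, stroke `#000000` → cut (S848, F1117). Machine vertices: (149.661,17.838) → (144.567,39.426) → (166.155,44.520) → (171.249,22.932) → (149.661,17.838). Closed: final G1 returns to the first vertex.

**Shape 2** — `<polygon>` rectangle, stroke `#000000` → cut (S848, F1117). Machine vertices: (94.563,125.776) → (104.190,125.776) → (104.190,41.994) → (94.563,41.994) → (94.563,125.776). Closed: final G1 returns to the first vertex.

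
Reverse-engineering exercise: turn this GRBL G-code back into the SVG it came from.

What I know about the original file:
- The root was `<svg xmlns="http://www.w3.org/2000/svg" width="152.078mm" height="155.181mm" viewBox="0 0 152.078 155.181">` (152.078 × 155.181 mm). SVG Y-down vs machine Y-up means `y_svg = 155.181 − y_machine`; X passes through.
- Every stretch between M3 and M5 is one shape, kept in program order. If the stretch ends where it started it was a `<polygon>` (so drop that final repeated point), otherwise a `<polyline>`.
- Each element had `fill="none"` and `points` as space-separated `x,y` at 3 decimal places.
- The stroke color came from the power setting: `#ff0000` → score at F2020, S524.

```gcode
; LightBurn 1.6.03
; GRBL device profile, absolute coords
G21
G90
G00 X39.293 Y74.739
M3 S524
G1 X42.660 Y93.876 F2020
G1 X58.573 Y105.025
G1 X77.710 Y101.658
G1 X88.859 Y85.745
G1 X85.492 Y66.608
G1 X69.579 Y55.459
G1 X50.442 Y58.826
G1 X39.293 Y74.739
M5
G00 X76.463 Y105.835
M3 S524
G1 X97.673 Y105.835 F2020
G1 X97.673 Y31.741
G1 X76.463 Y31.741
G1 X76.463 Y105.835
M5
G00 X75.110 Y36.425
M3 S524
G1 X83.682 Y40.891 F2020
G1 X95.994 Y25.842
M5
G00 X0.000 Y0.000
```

y_svg = 155.181 − y_m. Every run uses S524, so all elements get stroke `#ff0000` (score).

[1] closed run; points: 39.293,80.442 42.660,61.305 58.573,50.156 77.710,53.523 88.859,69.436 85.492,88.573 69.579,99.722 50.442,96.355

[2] closed run; points: 76.463,49.346 97.673,49.346 97.673,123.440 76.463,123.440

[3] open run; points: 75.110,118.756 83.682,114.290 95.994,129.339

<svg xmlns="http://www.w3.org/2000/svg" width="152.078mm" height="155.181mm" viewBox="0 0 152.078 155.181">
  <polygon points="39.293,80.442 42.660,61.305 58.573,50.156 77.710,53.523 88.859,69.436 85.492,88.573 69.579,99.722 50.442,96.355" fill="none" stroke="#ff0000"/>
  <polygon points="76.463,49.346 97.673,49.346 97.673,123.440 76.463,123.440" fill="none" stroke="#ff0000"/>
  <polyline points="75.110,118.756 83.682,114.290 95.994,129.339" fill="none" stroke="#ff0000"/>
</svg>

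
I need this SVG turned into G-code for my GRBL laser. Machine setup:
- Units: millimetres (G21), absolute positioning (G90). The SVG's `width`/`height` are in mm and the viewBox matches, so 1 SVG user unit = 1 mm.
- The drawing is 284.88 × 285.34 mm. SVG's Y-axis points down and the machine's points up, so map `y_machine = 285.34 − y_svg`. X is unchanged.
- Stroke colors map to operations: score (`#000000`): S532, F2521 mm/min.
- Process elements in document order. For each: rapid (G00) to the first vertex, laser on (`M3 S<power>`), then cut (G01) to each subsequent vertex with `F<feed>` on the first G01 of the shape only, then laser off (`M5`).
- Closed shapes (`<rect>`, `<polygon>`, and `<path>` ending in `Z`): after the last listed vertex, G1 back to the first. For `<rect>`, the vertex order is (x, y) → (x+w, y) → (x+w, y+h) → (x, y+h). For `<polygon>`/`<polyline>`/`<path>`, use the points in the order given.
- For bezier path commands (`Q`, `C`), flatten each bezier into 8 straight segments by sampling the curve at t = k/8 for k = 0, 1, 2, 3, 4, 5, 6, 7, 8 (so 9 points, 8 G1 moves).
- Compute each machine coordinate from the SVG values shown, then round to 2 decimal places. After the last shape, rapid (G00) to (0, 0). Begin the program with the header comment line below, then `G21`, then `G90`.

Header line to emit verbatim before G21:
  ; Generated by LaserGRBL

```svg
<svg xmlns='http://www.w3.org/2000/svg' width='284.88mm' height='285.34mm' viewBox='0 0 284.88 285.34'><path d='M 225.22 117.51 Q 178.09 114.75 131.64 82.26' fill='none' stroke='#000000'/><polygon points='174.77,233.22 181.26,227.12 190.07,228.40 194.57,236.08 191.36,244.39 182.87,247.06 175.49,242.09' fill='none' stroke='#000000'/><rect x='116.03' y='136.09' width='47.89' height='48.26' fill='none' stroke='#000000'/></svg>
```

; Generated by LaserGRBL
G21
G90
G00 X225.22 Y167.83
M3 S532
G01 X213.45 Y168.98 F2521
G01 X201.70 Y171.07
G01 X189.97 Y174.08
G01 X178.26 Y178.02
G01 X166.57 Y182.89
G01 X154.91 Y188.69
G01 X143.26 Y195.42
G01 X131.64 Y203.08
M5
G00 X174.77 Y52.12
M3 S532
G01 X181.26 Y58.22 F2521
G01 X190.07 Y56.94
G01 X194.57 Y49.26
G01 X191.36 Y40.95
G01 X182.87 Y38.28
G01 X175.49 Y43.25
G01 X174.77 Y52.12
M5
G00 X116.03 Y149.25
M3 S532
G01 X163.92 Y149.25 F2521
G01 X163.92 Y100.99
G01 X116.03 Y100.99
G01 X116.03 Y149.25
M5
G00 X0.00 Y0.00

1 u = 1 mm; y_m = 285.34 − y.

[1] `<path>` quadratic bezier, #000000→score S532 F2521: (225.22,167.83) → (213.45,168.98) → (201.70,171.07) → (189.97,174.08) → (178.26,178.02) → (166.57,182.89) → (154.91,188.69) → (143.26,195.42) → (131.64,203.08)

[2] `<polygon>` regular polygon, #000000→score S532 F2521: (174.77,52.12) → (181.26,58.22) → (190.07,56.94) → (194.57,49.26) → (191.36,40.95) → (182.87,38.28) → (175.49,43.25) → (174.77,52.12) (closed)

[3] `<rect>` rectangle, #000000→score S532 F2521: (116.03,149.25) → (163.92,149.25) → (163.92,100.99) → (116.03,100.99) → (116.03,149.25) (closed)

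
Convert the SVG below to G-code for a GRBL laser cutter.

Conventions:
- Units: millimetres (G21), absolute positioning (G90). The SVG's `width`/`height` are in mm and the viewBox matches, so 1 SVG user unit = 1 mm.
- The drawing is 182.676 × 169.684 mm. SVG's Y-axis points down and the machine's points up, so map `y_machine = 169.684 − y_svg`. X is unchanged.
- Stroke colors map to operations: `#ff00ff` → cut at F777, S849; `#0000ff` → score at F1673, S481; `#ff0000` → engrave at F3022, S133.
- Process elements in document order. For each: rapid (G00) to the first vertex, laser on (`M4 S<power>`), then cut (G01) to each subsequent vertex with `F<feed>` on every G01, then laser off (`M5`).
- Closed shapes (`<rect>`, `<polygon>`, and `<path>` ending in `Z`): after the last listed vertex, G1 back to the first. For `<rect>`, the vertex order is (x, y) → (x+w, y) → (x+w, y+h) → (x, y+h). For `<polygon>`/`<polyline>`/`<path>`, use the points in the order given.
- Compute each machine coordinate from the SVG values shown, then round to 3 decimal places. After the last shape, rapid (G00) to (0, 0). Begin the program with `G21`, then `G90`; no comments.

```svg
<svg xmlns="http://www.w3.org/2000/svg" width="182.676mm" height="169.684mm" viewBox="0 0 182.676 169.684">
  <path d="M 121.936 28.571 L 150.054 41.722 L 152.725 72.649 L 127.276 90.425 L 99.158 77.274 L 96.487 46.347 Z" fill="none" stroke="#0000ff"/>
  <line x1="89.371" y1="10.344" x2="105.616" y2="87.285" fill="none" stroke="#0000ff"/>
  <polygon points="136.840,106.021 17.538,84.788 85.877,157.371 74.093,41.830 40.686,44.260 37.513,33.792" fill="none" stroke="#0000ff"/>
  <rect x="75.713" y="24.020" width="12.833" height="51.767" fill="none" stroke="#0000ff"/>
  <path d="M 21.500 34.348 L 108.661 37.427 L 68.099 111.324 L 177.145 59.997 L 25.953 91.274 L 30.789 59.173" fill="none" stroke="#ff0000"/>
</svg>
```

G21
G90
G00 X121.936 Y141.113
M4 S481
G01 X150.054 Y127.962 F1673
G01 X152.725 Y97.035 F1673
G01 X127.276 Y79.259 F1673
G01 X99.158 Y92.410 F1673
G01 X96.487 Y123.337 F1673
G01 X121.936 Y141.113 F1673
M5
G00 X89.371 Y159.340
M4 S481
G01 X105.616 Y82.399 F1673
M5
G00 X136.840 Y63.663
M4 S481
G01 X17.538 Y84.896 F1673
G01 X85.877 Y12.313 F1673
G01 X74.093 Y127.854 F1673
G01 X40.686 Y125.424 F1673
G01 X37.513 Y135.892 F1673
G01 X136.840 Y63.663 F1673
M5
G00 X75.713 Y145.664
M4 S481
G01 X88.546 Y145.664 F1673
G01 X88.546 Y93.897 F1673
G01 X75.713 Y93.897 F1673
G01 X75.713 Y145.664 F1673
M5
G00 X21.500 Y135.336
M4 S133
G01 X108.661 Y132.257 F3022
G01 X68.099 Y58.360 F3022
G01 X177.145 Y109.687 F3022
G01 X25.953 Y78.410 F3022
G01 X30.789 Y110.511 F3022
M5
G00 X0.000 Y0.000

Since the viewBox matches the mm dimensions, user units are millimetres directly. The only transform is the Y-flip y_m = 169.684 − y_svg.

Shape 1 is a regular polygon drawn with `<path>`. Its stroke #0000ff means score at S481, F1673. After flipping Y the toolpath is (121.936,141.113) → (150.054,127.962) → (152.725,97.035) → (127.276,79.259) → (99.158,92.410) → (96.487,123.337) → (121.936,141.113), returning to the start.

Shape 2 is a line segment drawn with `<line>`. Its stroke #0000ff means score at S481, F1673. After flipping Y the toolpath is (89.371,159.340) → (105.616,82.399).

Shape 3 is a closed polygon drawn with `<polygon>`. Its stroke #0000ff means score at S481, F1673. After flipping Y the toolpath is (136.840,63.663) → (17.538,84.896) → (85.877,12.313) → (74.093,127.854) → (40.686,125.424) → (37.513,135.892) → (136.840,63.663), returning to the start.

Shape 4 is a rectangle drawn with `<rect>`. Its stroke #0000ff means score at S481, F1673. After flipping Y the toolpath is (75.713,145.664) → (88.546,145.664) → (88.546,93.897) → (75.713,93.897) → (75.713,145.664), returning to the start.

Shape 5 is a open polyline drawn with `<path>`. Its stroke #ff0000 means engrave at S133, F3022. After flipping Y the toolpath is (21.500,135.336) → (108.661,132.257) → (68.099,58.360) → (177.145,109.687) → (25.953,78.410) → (30.789,110.511).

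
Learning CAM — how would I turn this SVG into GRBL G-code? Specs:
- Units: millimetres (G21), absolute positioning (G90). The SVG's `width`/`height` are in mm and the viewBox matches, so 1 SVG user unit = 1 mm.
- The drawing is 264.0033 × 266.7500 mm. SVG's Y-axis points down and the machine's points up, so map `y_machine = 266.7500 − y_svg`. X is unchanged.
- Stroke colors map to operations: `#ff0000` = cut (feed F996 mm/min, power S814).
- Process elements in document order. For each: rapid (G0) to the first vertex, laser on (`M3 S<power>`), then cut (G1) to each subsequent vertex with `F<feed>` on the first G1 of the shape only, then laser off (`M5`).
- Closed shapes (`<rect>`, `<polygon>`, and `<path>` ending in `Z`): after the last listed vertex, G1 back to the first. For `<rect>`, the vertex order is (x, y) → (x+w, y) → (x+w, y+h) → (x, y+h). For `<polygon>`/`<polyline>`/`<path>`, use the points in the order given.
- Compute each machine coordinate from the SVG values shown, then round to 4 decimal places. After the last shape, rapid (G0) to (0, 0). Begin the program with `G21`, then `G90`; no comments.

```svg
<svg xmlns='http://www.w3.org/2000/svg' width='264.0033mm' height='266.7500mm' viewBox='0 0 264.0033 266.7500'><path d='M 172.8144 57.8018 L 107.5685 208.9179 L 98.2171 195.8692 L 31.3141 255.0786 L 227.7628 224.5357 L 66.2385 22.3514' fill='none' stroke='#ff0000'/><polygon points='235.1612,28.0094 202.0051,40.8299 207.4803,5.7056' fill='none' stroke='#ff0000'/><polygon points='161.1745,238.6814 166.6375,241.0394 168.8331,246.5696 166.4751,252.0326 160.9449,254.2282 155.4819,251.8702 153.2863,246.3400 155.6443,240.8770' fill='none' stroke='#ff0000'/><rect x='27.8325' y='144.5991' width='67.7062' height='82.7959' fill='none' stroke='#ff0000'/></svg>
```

G21
G90
G0 X172.8144 Y208.9482
M3 S814
G1 X107.5685 Y57.8321 F996
G1 X98.2171 Y70.8808
G1 X31.3141 Y11.6714
G1 X227.7628 Y42.2143
G1 X66.2385 Y244.3986
M5
G0 X235.1612 Y238.7406
M3 S814
G1 X202.0051 Y225.9201 F996
G1 X207.4803 Y261.0444
G1 X235.1612 Y238.7406
M5
G0 X161.1745 Y28.0686
M3 S814
G1 X166.6375 Y25.7106 F996
G1 X168.8331 Y20.1804
G1 X166.4751 Y14.7174
G1 X160.9449 Y12.5218
G1 X155.4819 Y14.8798
G1 X153.2863 Y20.4100
G1 X155.6443 Y25.8730
G1 X161.1745 Y28.0686
M5
G0 X27.8325 Y122.1509
M3 S814
G1 X95.5387 Y122.1509 F996
G1 X95.5387 Y39.3550
G1 X27.8325 Y39.3550
G1 X27.8325 Y122.1509
M5
G0 X0.0000 Y0.0000

Since the viewBox matches the mm dimensions, user units are millimetres directly. The only transform is the Y-flip y_m = 266.7500 − y_svg.

Shape 1 is a open polyline drawn with `<path>`. Its stroke #ff0000 means cut at S814, F996. After flipping Y the toolpath is (172.8144,208.9482) → (107.5685,57.8321) → (98.2171,70.8808) → (31.3141,11.6714) → (227.7628,42.2143) → (66.2385,244.3986).

Shape 2 is a regular polygon drawn with `<polygon>`. Its stroke #ff0000 means cut at S814, F996. After flipping Y the toolpath is (235.1612,238.7406) → (202.0051,225.9201) → (207.4803,261.0444) → (235.1612,238.7406), returning to the start.

Shape 3 is a regular polygon drawn with `<polygon>`. Its stroke #ff0000 means cut at S814, F996. After flipping Y the toolpath is (161.1745,28.0686) → (166.6375,25.7106) → (168.8331,20.1804) → (166.4751,14.7174) → (160.9449,12.5218) → (155.4819,14.8798) → (153.2863,20.4100) → (155.6443,25.8730) → (161.1745,28.0686), returning to the start.

Shape 4 is a rectangle drawn with `<rect>`. Its stroke #ff0000 means cut at S814, F996. After flipping Y the toolpath is (27.8325,122.1509) → (95.5387,122.1509) → (95.5387,39.3550) → (27.8325,39.3550) → (27.8325,122.1509), returning to the start.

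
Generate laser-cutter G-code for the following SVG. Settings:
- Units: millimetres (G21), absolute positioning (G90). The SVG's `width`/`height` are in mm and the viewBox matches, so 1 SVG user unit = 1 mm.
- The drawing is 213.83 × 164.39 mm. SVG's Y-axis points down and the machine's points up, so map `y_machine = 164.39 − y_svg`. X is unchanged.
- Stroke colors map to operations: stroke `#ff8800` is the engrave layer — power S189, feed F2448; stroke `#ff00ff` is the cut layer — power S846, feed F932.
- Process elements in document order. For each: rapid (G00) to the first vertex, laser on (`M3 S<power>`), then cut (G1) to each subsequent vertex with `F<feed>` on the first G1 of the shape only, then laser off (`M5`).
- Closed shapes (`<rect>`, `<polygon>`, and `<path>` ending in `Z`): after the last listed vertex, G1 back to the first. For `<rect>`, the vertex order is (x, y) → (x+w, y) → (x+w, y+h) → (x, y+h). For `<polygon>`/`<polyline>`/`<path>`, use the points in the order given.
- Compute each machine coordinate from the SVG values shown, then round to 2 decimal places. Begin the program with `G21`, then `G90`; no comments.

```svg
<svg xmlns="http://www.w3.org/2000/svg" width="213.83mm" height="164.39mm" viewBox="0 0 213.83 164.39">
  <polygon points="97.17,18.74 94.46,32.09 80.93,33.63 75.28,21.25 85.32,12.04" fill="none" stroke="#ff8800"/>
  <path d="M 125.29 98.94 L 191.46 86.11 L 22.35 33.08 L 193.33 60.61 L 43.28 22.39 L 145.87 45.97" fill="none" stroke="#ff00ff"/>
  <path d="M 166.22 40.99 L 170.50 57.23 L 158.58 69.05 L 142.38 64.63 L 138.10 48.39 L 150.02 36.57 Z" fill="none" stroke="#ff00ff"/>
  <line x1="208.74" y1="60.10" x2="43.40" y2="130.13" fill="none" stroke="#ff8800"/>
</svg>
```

G21
G90
G00 X97.17 Y145.65
M3 S189
G1 X94.46 Y132.30 F2448
G1 X80.93 Y130.76
G1 X75.28 Y143.14
G1 X85.32 Y152.35
G1 X97.17 Y145.65
M5
G00 X125.29 Y65.45
M3 S846
G1 X191.46 Y78.28 F932
G1 X22.35 Y131.31
G1 X193.33 Y103.78
G1 X43.28 Y142.00
G1 X145.87 Y118.42
M5
G00 X166.22 Y123.40
M3 S846
G1 X170.50 Y107.16 F932
G1 X158.58 Y95.34
G1 X142.38 Y99.76
G1 X138.10 Y116.00
G1 X150.02 Y127.82
G1 X166.22 Y123.40
M5
G00 X208.74 Y104.29
M3 S189
G1 X43.40 Y34.26 F2448
M5

Since the viewBox matches the mm dimensions, user units are millimetres directly. The only transform is the Y-flip y_m = 164.39 − y_svg.

Shape 1 is a regular polygon drawn with `<polygon>`. Its stroke #ff8800 means engrave at S189, F2448. After flipping Y the toolpath is (97.17,145.65) → (94.46,132.30) → (80.93,130.76) → (75.28,143.14) → (85.32,152.35) → (97.17,145.65), returning to the start.

Shape 2 is a open polyline drawn with `<path>`. Its stroke #ff00ff means cut at S846, F932. After flipping Y the toolpath is (125.29,65.45) → (191.46,78.28) → (22.35,131.31) → (193.33,103.78) → (43.28,142.00) → (145.87,118.42).

Shape 3 is a regular polygon drawn with `<path>`. Its stroke #ff00ff means cut at S846, F932. After flipping Y the toolpath is (166.22,123.40) → (170.50,107.16) → (158.58,95.34) → (142.38,99.76) → (138.10,116.00) → (150.02,127.82) → (166.22,123.40), returning to the start.

Shape 4 is a line segment drawn with `<line>`. Its stroke #ff8800 means engrave at S189, F2448. After flipping Y the toolpath is (208.74,104.29) → (43.40,34.26).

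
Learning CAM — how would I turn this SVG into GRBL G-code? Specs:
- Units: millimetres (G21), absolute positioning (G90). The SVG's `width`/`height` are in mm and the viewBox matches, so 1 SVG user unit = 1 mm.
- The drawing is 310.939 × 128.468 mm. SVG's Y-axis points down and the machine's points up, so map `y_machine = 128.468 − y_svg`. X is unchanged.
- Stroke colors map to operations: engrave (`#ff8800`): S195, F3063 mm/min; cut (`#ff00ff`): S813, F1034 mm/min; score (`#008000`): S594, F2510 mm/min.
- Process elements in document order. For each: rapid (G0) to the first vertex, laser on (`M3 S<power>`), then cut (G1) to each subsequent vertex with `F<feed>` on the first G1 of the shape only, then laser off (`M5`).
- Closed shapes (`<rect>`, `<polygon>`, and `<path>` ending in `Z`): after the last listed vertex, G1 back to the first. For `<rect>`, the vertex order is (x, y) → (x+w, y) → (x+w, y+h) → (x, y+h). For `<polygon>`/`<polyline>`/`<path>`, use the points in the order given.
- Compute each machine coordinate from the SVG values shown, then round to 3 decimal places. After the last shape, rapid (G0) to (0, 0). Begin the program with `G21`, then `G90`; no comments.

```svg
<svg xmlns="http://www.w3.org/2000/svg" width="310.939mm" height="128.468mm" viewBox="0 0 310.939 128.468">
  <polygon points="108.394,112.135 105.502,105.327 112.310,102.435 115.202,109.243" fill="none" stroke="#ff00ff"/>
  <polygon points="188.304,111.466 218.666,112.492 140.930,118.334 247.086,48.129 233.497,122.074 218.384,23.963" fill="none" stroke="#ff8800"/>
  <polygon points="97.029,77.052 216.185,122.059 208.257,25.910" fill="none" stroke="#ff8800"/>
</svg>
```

G21
G90
G0 X108.394 Y16.333
M3 S813
G1 X105.502 Y23.141 F1034
G1 X112.310 Y26.033
G1 X115.202 Y19.225
G1 X108.394 Y16.333
M5
G0 X188.304 Y17.002
M3 S195
G1 X218.666 Y15.976 F3063
G1 X140.930 Y10.134
G1 X247.086 Y80.339
G1 X233.497 Y6.394
G1 X218.384 Y104.505
G1 X188.304 Y17.002
M5
G0 X97.029 Y51.416
M3 S195
G1 X216.185 Y6.409 F3063
G1 X208.257 Y102.558
G1 X97.029 Y51.416
M5
G0 X0.000 Y0.000

Since the viewBox matches the mm dimensions, user units are millimetres directly. The only transform is the Y-flip y_m = 128.468 − y_svg.

Shape 1 is a regular polygon drawn with `<polygon>`. Its stroke #ff00ff means cut at S813, F1034. After flipping Y the toolpath is (108.394,16.333) → (105.502,23.141) → (112.310,26.033) → (115.202,19.225) → (108.394,16.333), returning to the start.

Shape 2 is a closed polygon drawn with `<polygon>`. Its stroke #ff8800 means engrave at S195, F3063. After flipping Y the toolpath is (188.304,17.002) → (218.666,15.976) → (140.930,10.134) → (247.086,80.339) → (233.497,6.394) → (218.384,104.505) → (188.304,17.002), returning to the start.

Shape 3 is a closed polygon drawn with `<polygon>`. Its stroke #ff8800 means engrave at S195, F3063. After flipping Y the toolpath is (97.029,51.416) → (216.185,6.409) → (208.257,102.558) → (97.029,51.416), returning to the start.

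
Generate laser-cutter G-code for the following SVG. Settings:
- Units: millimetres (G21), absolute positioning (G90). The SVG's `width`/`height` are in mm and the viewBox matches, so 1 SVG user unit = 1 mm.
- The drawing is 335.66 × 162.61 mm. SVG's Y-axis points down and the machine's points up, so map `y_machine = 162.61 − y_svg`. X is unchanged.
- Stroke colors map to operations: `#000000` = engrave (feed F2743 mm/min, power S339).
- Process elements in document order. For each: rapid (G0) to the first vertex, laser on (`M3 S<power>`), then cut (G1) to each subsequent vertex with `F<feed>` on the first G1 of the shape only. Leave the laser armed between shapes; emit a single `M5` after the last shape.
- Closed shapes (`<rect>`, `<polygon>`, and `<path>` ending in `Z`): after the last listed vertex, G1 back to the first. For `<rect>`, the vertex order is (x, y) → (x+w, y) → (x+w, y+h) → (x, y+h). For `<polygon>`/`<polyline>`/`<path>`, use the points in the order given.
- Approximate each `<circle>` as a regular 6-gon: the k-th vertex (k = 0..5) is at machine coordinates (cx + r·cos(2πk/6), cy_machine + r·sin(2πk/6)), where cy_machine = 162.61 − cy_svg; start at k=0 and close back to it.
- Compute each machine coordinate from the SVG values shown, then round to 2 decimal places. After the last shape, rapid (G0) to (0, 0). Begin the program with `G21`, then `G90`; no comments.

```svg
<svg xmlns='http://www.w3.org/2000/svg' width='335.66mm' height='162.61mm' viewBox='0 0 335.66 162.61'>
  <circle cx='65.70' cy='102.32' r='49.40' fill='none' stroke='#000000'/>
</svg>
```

Since the viewBox matches the mm dimensions, user units are millimetres directly. The only transform is the Y-flip y_m = 162.61 − y_svg.

Shape 1 is a circle drawn with `<circle>`. Its stroke #000000 means engrave at S339, F2743. After flipping Y the toolpath is (115.10,60.29) → (90.40,103.07) → (41.00,103.07) → (16.30,60.29) → (41.00,17.51) → (90.40,17.51) → (115.10,60.29), returning to the start.

G21
G90
G0 X115.10 Y60.29
M3 S339
G1 X90.40 Y103.07 F2743
G1 X41.00 Y103.07
G1 X16.30 Y60.29
G1 X41.00 Y17.51
G1 X90.40 Y17.51
G1 X115.10 Y60.29
M5
G0 X0.00 Y0.00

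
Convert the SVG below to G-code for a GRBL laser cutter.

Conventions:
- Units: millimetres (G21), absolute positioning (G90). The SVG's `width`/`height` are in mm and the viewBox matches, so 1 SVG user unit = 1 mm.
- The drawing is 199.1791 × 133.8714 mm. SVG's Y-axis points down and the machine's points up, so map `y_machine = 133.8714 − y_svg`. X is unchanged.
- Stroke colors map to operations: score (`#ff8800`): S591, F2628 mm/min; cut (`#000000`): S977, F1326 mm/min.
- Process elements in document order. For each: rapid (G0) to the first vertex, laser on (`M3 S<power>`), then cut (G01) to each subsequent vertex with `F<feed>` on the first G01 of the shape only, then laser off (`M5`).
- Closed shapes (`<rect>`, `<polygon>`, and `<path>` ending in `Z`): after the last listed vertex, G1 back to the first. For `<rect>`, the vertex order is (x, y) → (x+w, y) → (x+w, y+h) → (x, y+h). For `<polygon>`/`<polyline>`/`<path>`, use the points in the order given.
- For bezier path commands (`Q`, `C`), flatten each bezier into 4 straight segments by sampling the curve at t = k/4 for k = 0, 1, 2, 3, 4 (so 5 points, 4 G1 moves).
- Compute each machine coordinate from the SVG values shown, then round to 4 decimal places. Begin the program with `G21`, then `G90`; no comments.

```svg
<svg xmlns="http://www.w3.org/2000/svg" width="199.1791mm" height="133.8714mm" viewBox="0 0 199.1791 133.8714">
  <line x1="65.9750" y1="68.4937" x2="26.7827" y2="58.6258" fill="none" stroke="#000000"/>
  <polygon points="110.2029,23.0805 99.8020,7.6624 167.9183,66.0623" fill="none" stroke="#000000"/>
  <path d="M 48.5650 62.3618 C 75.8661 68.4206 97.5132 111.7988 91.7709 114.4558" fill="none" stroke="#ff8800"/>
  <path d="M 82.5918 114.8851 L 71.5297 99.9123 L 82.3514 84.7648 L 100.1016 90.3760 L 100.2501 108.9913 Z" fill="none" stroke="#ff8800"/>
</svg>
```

viewBox `0 0 199.1791 133.8714` with mm width/height → 1 unit = 1 mm. Flip: y_m = 133.8714 − y_svg.

**Shape 1** — `<line>` line segment, stroke `#000000` → cut (S977, F1326). Machine vertices: (65.9750,65.3777) → (26.7827,75.2456). Open path.

**Shape 2** — `<polygon>` closed polygon, stroke `#000000` → cut (S977, F1326). Machine vertices: (110.2029,110.7909) → (99.8020,126.2090) → (167.9183,67.8091) → (110.2029,110.7909). Closed: final G1 returns to the first vertex.

**Shape 3** — `<path>` cubic bezier, stroke `#ff8800` → score (S591, F2628). Control points (SVG): P0=(48.5650,62.3618), P1=(75.8661,68.4206), P2=(97.5132,111.7988), P3=(91.7709,114.4558); sampled at t=k/4. Machine vertices: (48.5650,71.5096) → (67.6411,61.1875) → (82.5592,44.1869) → (91.2817,27.8242) → (91.7709,19.4156). Open path.

**Shape 4** — `<path>` regular polygon, stroke `#ff8800` → score (S591, F2628). Machine vertices: (82.5918,18.9863) → (71.5297,33.9591) → (82.3514,49.1066) → (100.1016,43.4954) → (100.2501,24.8801) → (82.5918,18.9863). Closed: final G1 returns to the first vertex.

G21
G90
G0 X65.9750 Y65.3777
M3 S977
G01 X26.7827 Y75.2456 F1326
M5
G0 X110.2029 Y110.7909
M3 S977
G01 X99.8020 Y126.2090 F1326
G01 X167.9183 Y67.8091
G01 X110.2029 Y110.7909
M5
G0 X48.5650 Y71.5096
M3 S591
G01 X67.6411 Y61.1875 F2628
G01 X82.5592 Y44.1869
G01 X91.2817 Y27.8242
G01 X91.7709 Y19.4156
M5
G0 X82.5918 Y18.9863
M3 S591
G01 X71.5297 Y33.9591 F2628
G01 X82.3514 Y49.1066
G01 X100.1016 Y43.4954
G01 X100.2501 Y24.8801
G01 X82.5918 Y18.9863
M5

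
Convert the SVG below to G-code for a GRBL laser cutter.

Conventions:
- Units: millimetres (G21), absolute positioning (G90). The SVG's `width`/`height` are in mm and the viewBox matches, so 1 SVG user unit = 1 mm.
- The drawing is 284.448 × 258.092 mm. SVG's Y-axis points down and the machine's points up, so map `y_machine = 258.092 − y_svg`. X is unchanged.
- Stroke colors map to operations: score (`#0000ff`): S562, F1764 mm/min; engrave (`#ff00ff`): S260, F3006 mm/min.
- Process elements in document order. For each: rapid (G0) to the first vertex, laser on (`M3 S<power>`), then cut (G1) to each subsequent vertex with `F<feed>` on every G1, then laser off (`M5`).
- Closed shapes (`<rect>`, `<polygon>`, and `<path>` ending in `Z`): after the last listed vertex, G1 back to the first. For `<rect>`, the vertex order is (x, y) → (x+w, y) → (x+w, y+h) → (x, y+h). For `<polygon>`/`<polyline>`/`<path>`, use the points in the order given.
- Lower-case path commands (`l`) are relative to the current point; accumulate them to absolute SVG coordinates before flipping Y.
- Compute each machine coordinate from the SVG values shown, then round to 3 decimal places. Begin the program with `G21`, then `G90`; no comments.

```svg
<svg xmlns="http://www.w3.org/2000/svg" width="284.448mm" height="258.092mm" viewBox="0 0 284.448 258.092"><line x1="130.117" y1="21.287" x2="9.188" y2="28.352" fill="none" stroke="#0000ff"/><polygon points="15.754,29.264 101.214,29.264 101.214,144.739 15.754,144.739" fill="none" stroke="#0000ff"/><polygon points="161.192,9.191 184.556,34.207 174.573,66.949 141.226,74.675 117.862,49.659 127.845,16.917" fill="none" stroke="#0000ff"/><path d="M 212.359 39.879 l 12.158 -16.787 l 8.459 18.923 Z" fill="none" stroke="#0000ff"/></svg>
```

Since the viewBox matches the mm dimensions, user units are millimetres directly. The only transform is the Y-flip y_m = 258.092 − y_svg.

Shape 1 is a line segment drawn with `<line>`. Its stroke #0000ff means score at S562, F1764. After flipping Y the toolpath is (130.117,236.805) → (9.188,229.740).

Shape 2 is a rectangle drawn with `<polygon>`. Its stroke #0000ff means score at S562, F1764. After flipping Y the toolpath is (15.754,228.828) → (101.214,228.828) → (101.214,113.353) → (15.754,113.353) → (15.754,228.828), returning to the start.

Shape 3 is a regular polygon drawn with `<polygon>`. Its stroke #0000ff means score at S562, F1764. After flipping Y the toolpath is (161.192,248.901) → (184.556,223.885) → (174.573,191.143) → (141.226,183.417) → (117.862,208.433) → (127.845,241.175) → (161.192,248.901), returning to the start.

Shape 4 is a regular polygon drawn with `<path>`. Its stroke #0000ff means score at S562, F1764. After flipping Y the toolpath is (212.359,218.213) → (224.517,235.000) → (232.976,216.077) → (212.359,218.213), returning to the start.

G21
G90
G0 X130.117 Y236.805
M3 S562
G1 X9.188 Y229.740 F1764
M5
G0 X15.754 Y228.828
M3 S562
G1 X101.214 Y228.828 F1764
G1 X101.214 Y113.353 F1764
G1 X15.754 Y113.353 F1764
G1 X15.754 Y228.828 F1764
M5
G0 X161.192 Y248.901
M3 S562
G1 X184.556 Y223.885 F1764
G1 X174.573 Y191.143 F1764
G1 X141.226 Y183.417 F1764
G1 X117.862 Y208.433 F1764
G1 X127.845 Y241.175 F1764
G1 X161.192 Y248.901 F1764
M5
G0 X212.359 Y218.213
M3 S562
G1 X224.517 Y235.000 F1764
G1 X232.976 Y216.077 F1764
G1 X212.359 Y218.213 F1764
M5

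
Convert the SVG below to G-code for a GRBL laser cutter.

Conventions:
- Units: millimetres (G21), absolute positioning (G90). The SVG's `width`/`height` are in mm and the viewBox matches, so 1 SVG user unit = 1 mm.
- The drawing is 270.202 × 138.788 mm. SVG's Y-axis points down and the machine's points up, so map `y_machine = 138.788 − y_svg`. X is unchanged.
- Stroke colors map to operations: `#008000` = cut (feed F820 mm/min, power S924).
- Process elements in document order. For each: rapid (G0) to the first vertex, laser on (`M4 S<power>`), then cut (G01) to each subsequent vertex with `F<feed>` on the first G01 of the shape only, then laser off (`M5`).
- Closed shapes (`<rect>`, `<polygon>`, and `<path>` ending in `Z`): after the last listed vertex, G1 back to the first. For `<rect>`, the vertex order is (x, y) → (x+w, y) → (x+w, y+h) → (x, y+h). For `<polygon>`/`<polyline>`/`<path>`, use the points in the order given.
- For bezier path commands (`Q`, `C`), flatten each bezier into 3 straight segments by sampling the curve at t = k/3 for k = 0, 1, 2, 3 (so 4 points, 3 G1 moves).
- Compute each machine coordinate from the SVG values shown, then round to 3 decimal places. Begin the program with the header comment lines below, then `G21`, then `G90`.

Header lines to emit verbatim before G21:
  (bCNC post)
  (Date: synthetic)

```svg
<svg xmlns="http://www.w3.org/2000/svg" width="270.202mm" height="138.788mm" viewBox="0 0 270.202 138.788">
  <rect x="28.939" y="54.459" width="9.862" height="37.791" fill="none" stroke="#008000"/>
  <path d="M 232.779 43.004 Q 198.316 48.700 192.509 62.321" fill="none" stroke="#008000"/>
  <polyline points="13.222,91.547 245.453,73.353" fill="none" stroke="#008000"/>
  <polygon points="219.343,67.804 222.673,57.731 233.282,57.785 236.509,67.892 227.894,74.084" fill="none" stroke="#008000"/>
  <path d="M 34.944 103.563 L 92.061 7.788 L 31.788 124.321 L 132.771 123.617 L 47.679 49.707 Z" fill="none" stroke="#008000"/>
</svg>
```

(bCNC post)
(Date: synthetic)
G21
G90
G0 X28.939 Y84.329
M4 S924
G01 X38.801 Y84.329 F820
G01 X38.801 Y46.538
G01 X28.939 Y46.538
G01 X28.939 Y84.329
M5
G0 X232.779 Y95.784
M4 S924
G01 X212.988 Y91.106 F820
G01 X199.564 Y84.667
G01 X192.509 Y76.467
M5
G0 X13.222 Y47.241
M4 S924
G01 X245.453 Y65.435 F820
M5
G0 X219.343 Y70.984
M4 S924
G01 X222.673 Y81.057 F820
G01 X233.282 Y81.003
G01 X236.509 Y70.896
G01 X227.894 Y64.704
G01 X219.343 Y70.984
M5
G0 X34.944 Y35.225
M4 S924
G01 X92.061 Y131.000 F820
G01 X31.788 Y14.467
G01 X132.771 Y15.171
G01 X47.679 Y89.081
G01 X34.944 Y35.225
M5

viewBox `0 0 270.202 138.788` with mm width/height → 1 unit = 1 mm. Flip: y_m = 138.788 − y_svg.

**Shape 1** — `<rect>` rectangle, stroke `#008000` → cut (S924, F820). Machine vertices: (28.939,84.329) → (38.801,84.329) → (38.801,46.538) → (28.939,46.538) → (28.939,84.329). Closed: final G1 returns to the first vertex.

**Shape 2** — `<path>` quadratic bezier, stroke `#008000` → cut (S924, F820). Control points (SVG): P0=(232.779,43.004), P1=(198.316,48.700), P2=(192.509,62.321); sampled at t=k/3. Machine vertices: (232.779,95.784) → (212.988,91.106) → (199.564,84.667) → (192.509,76.467). Open path.

**Shape 3** — `<polyline>` line segment, stroke `#008000` → cut (S924, F820). Machine vertices: (13.222,47.241) → (245.453,65.435). Open path.

**Shape 4** — `<polygon>` regular polygon, stroke `#008000` → cut (S924, F820). Machine vertices: (219.343,70.984) → (222.673,81.057) → (233.282,81.003) → (236.509,70.896) → (227.894,64.704) → (219.343,70.984). Closed: final G1 returns to the first vertex.

**Shape 5** — `<path>` closed polygon, stroke `#008000` → cut (S924, F820). Machine vertices: (34.944,35.225) → (92.061,131.000) → (31.788,14.467) → (132.771,15.171) → (47.679,89.081) → (34.944,35.225). Closed: final G1 returns to the first vertex.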